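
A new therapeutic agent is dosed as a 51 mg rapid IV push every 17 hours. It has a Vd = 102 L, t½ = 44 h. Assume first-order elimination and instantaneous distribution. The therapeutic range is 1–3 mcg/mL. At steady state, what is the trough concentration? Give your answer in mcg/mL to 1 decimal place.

k = ln2/t½ = ln2/44 ≈ 0.015753 h⁻¹; fraction remaining f = e^(−kτ) = e^(−0.015753×17) ≈ 0.7651.
Single-dose peak C₀ = D/Vd = 51/102 ≈ 0.500 mcg/mL.
Steady-state trough Cmin,ss = C₀·f/(1−f) ≈ 0.500 × 0.7651/0.2349 ≈ 1.629 mcg/mL.
Trough 1.6 mcg/mL vs MEC 1 mcg/mL: adequate.

1.6 mcg/mL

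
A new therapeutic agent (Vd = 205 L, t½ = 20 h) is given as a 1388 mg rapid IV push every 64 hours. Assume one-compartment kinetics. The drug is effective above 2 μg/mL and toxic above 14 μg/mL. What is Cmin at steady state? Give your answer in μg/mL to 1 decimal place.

0.8 μg/mL

k = ln2/t½ = ln2/20 ≈ 0.034657 h⁻¹; fraction remaining f = e^(−kτ) = e^(−0.034657×64) ≈ 0.1088.
Single-dose peak C₀ = D/Vd = 1388/205 ≈ 6.771 μg/mL.
Steady-state trough Cmin,ss = C₀·f/(1−f) ≈ 6.771 × 0.1088/0.8912 ≈ 0.827 μg/mL.
Trough 0.8 μg/mL vs MEC 2 μg/mL: subtherapeutic.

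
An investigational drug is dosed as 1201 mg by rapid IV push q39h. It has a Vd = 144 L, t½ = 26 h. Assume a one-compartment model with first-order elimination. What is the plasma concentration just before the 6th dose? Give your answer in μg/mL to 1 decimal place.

f = (1/2)^(τ/t½) = (1/2)^(39/26) ≈ 0.3536.
C₀ = D/Vd = 1201/144 ≈ 8.340 μg/mL.
Before the 6th dose, 5 doses have been given. Superposition: Cmin = C₀·(f + f² + … + f^5).
≈ 8.340 × (0.3536 + 0.1250 + 0.0442 + 0.0156 + 0.0055) ≈ 8.340 × 0.5439 ≈ 4.536 μg/mL.

4.5 μg/mL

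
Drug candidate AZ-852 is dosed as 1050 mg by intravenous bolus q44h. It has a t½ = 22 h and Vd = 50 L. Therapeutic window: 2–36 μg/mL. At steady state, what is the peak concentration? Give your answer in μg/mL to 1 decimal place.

τ = 44 h = 2 half-lives, so f = (1/2)^2 = 0.25.
Accumulation ratio R = 1/(1 − f) = 1/0.75 = 4/3.
Single-dose peak C₀ = D/Vd = 1050/50 = 21 μg/mL.
Steady-state peak Cmax,ss = C₀·R = 21 × 4/3 ≈ 28.000 μg/mL.
Peak 28.0 μg/mL vs MTC 36 μg/mL: below toxic threshold.

28.0 μg/mL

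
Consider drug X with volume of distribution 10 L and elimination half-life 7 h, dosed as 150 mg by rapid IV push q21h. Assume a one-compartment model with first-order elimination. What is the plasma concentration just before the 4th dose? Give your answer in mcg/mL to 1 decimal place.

2.1 mcg/mL

f = (1/2)^(τ/t½) = (1/2)^(21/7) ≈ 0.1250.
C₀ = D/Vd = 150/10 ≈ 15.000 mcg/mL.
Before the 4th dose, 3 doses have been given. Superposition: Cmin = C₀·(f + f² + … + f^3).
≈ 15.000 × (0.1250 + 0.0156 + 0.0020) ≈ 15.000 × 0.1426 ≈ 2.139 mcg/mL.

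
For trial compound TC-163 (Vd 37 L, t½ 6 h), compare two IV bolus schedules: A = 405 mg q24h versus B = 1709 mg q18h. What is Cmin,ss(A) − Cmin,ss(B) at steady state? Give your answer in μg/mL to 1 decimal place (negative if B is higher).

-5.9 μg/mL

Regimen A: f = (1/2)^(24/6) ≈ 0.0625; Cmin,ss = (405/37)·f/(1−f) ≈ 0.730 μg/mL.
Regimen B: f = (1/2)^(18/6) ≈ 0.1250; Cmin,ss = (1709/37)·f/(1−f) ≈ 6.598 μg/mL.
Difference ≈ 0.730 − 6.598 ≈ -5.868 μg/mL.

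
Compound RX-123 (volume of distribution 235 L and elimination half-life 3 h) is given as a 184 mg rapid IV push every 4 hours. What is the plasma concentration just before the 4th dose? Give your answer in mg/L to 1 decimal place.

0.5 mg/L

f = (1/2)^(τ/t½) = (1/2)^(4/3) ≈ 0.3969.
C₀ = D/Vd = 184/235 ≈ 0.783 mg/L.
Before the 4th dose, 3 doses have been given. Superposition: Cmin = C₀·(f + f² + … + f^3).
≈ 0.783 × (0.3969 + 0.1575 + 0.0625) ≈ 0.783 × 0.6169 ≈ 0.483 mg/L.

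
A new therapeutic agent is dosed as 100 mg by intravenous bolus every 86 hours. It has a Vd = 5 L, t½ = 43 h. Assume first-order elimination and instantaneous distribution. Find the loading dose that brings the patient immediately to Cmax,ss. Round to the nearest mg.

133 mg

f = (1/2)^(86/43) ≈ 0.250000; accumulation ratio R = 1/(1−f) ≈ 1.33333.
Loading dose to hit Cmax,ss on first dose: D_load = D_maint·R ≈ 100 × 1.33333 ≈ 133.33 mg.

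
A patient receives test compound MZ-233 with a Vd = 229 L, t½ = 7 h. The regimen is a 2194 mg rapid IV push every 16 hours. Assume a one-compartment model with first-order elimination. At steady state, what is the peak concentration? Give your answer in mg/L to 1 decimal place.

12.1 mg/L

k = ln2/t½ = ln2/7 ≈ 0.099021 h⁻¹; fraction remaining f = e^(−kτ) = e^(−0.099021×16) ≈ 0.2051.
Accumulation ratio R = 1/(1 − f) ≈ 1/0.7949 ≈ 1.2580.
Single-dose peak C₀ = D/Vd = 2194/229 ≈ 9.581 mg/L.
Steady-state peak Cmax,ss = C₀·R ≈ 9.581 × 1.2580 ≈ 12.053 mg/L.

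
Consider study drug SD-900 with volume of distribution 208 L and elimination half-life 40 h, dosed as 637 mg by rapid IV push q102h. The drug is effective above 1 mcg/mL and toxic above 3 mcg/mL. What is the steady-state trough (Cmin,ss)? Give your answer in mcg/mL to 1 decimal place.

Over one 102-h interval, 102/40 ≈ 2.55 half-lives elapse, leaving f ≈ 0.1708 of each dose.
Each bolus raises the concentration by D/Vd = 637/208 ≈ 3.062 mcg/mL.
Steady-state trough Cmin,ss = C₀·f/(1−f) ≈ 3.062 × 0.1708/0.8292 ≈ 0.631 mcg/mL.
Trough 0.6 mcg/mL vs MEC 1 mcg/mL: subtherapeutic.

0.6 mcg/mL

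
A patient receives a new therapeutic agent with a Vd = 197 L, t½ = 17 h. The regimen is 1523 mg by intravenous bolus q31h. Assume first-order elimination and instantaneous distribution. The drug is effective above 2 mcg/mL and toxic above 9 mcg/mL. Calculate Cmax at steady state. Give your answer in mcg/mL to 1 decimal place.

τ/t½ = 31/17 ≈ 1.8235, so fraction remaining f = (1/2)^(31/17) ≈ 0.2825.
Accumulation ratio R = 1/(1 − f) ≈ 1/0.7175 ≈ 1.3937.
Single-dose peak C₀ = D/Vd = 1523/197 ≈ 7.731 mcg/mL.
Steady-state peak Cmax,ss = C₀·R ≈ 7.731 × 1.3937 ≈ 10.775 mcg/mL.
Peak 10.8 mcg/mL vs MTC 9 mcg/mL: exceeds toxic threshold.

10.8 mcg/mL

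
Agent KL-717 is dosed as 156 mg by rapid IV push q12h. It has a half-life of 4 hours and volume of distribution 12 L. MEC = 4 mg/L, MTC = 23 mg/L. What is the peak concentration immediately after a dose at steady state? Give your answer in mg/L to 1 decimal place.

τ = 12 h = 3 half-lives, so f = (1/2)^3 = 0.125.
Accumulation ratio R = 1/(1 − f) = 1/0.875 = 8/7.
Single-dose peak C₀ = D/Vd = 156/12 = 13 mg/L.
Steady-state peak Cmax,ss = C₀·R = 13 × 8/7 ≈ 14.857 mg/L.
Peak 14.9 mg/L vs MTC 23 mg/L: below toxic threshold.

14.9 mg/L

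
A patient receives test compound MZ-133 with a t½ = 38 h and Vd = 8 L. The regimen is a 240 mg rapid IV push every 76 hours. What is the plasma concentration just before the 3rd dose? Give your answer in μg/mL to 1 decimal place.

f = (1/2)^(τ/t½) = (1/2)^(76/38) ≈ 0.2500.
C₀ = D/Vd = 240/8 ≈ 30.000 μg/mL.
Before the 3rd dose, 2 doses have been given. Superposition: Cmin = C₀·(f + f²).
≈ 30.000 × (0.2500 + 0.0625) ≈ 30.000 × 0.3125 ≈ 9.375 μg/mL.

9.4 μg/mL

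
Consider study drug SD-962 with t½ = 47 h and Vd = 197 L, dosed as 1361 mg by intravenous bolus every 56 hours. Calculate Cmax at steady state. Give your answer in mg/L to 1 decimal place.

12.3 mg/L

Over one 56-h interval, 56/47 ≈ 1.1915 half-lives elapse, leaving f ≈ 0.4379 of each dose.
At steady state, accumulation factor R = 1/(1 − e^(−kτ)) ≈ 1.7790.
Single-dose peak C₀ = D/Vd = 1361/197 ≈ 6.909 mg/L.
Steady-state peak Cmax,ss = C₀·R ≈ 6.909 × 1.7790 ≈ 12.291 mg/L.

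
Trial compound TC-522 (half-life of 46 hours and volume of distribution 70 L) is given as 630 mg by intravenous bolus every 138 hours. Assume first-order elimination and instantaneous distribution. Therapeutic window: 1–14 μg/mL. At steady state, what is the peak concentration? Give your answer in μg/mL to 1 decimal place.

10.3 μg/mL

τ = 138 h = 3 half-lives, so f = (1/2)^3 = 0.125.
Accumulation ratio R = 1/(1 − f) = 1/0.875 = 8/7.
Single-dose peak C₀ = D/Vd = 630/70 = 9 μg/mL.
Steady-state peak Cmax,ss = C₀·R = 9 × 8/7 ≈ 10.286 μg/mL.
Peak 10.3 μg/mL vs MTC 14 μg/mL: below toxic threshold.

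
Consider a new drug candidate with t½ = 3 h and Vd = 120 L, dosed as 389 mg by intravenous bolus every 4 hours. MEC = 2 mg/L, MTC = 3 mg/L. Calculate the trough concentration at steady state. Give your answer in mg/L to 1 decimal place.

2.1 mg/L

τ/t½ = 4/3 ≈ 1.3333, so fraction remaining f = (1/2)^(4/3) ≈ 0.3969.
At steady state, accumulation factor R = 1/(1 − e^(−kτ)) ≈ 1.6581.
Each bolus raises the concentration by D/Vd = 389/120 ≈ 3.242 mg/L.
Cmax,ss = C₀/(1 − f) ≈ 3.242/0.6031 ≈ 5.376 mg/L.
Steady-state trough Cmin,ss = Cmax,ss·f ≈ 5.376 × 0.3969 ≈ 2.134 mg/L.
Trough 2.1 mg/L vs MEC 2 mg/L: adequate.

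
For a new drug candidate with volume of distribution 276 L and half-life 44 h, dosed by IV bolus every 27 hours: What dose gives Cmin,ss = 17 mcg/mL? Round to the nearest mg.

2487 mg

τ/t½ = 27/44 ≈ 0.61364, so f = (1/2)^(27/44) ≈ 0.653547.
Cmin,ss = (D/Vd)·f/(1−f), so D = Cmin,ss·Vd·(1−f)/f.
D = 17 × 276 × (1−f)/f ≈ 17 × 276 × 0.53011 ≈ 2487.28 mg.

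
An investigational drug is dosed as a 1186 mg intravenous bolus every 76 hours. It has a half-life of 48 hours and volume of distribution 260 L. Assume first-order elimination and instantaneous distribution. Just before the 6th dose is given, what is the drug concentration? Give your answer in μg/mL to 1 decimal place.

f = (1/2)^(τ/t½) = (1/2)^(76/48) ≈ 0.3337.
C₀ = D/Vd = 1186/260 ≈ 4.562 μg/mL.
Before the 6th dose, 5 doses have been given. Superposition: Cmin = C₀·(f + f² + … + f^5).
≈ 4.562 × (0.3337 + 0.1114 + 0.0372 + 0.0124 + 0.0041) ≈ 4.562 × 0.4988 ≈ 2.276 μg/mL.

2.3 μg/mL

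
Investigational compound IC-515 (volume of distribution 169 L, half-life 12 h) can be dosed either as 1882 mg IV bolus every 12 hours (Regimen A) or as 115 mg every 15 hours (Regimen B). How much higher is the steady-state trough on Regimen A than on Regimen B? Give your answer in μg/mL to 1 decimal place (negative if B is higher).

10.6 μg/mL

Regimen A: f = (1/2)^(12/12) ≈ 0.5000; Cmin,ss = (1882/169)·f/(1−f) ≈ 11.136 μg/mL.
Regimen B: f = (1/2)^(15/12) ≈ 0.4204; Cmin,ss = (115/169)·f/(1−f) ≈ 0.494 μg/mL.
Difference ≈ 11.136 − 0.494 ≈ 10.642 μg/mL.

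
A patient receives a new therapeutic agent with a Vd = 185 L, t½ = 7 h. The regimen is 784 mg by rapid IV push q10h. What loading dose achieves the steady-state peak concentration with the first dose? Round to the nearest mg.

f = (1/2)^(10/7) ≈ 0.371499; accumulation ratio R = 1/(1−f) ≈ 1.59109.
Loading dose to hit Cmax,ss on first dose: D_load = D_maint·R ≈ 784 × 1.59109 ≈ 1247.41 mg.

1247 mg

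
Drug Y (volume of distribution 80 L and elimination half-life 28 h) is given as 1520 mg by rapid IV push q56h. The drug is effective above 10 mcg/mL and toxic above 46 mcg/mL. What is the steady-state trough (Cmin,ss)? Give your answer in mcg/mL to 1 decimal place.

The dosing interval is 2 half-lives, so f = 2^(−2) = 0.25.
Accumulation ratio R = 1/(1 − f) = 1/0.75 = 4/3.
Single-dose peak C₀ = D/Vd = 1520/80 = 19 mcg/mL.
Steady-state peak Cmax,ss = C₀·R = 19 × 4/3 ≈ 25.333 mcg/mL.
Steady-state trough Cmin,ss = Cmax,ss·f ≈ 25.333 × 0.25 ≈ 6.333 mcg/mL.
Trough 6.3 mcg/mL vs MEC 10 mcg/mL: subtherapeutic.

6.3 mcg/mL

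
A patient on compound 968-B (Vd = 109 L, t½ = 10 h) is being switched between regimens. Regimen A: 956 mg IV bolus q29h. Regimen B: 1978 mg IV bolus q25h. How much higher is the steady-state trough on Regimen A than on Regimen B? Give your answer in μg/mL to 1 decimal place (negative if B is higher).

-2.5 μg/mL

Regimen A: f = (1/2)^(29/10) ≈ 0.1340; Cmin,ss = (956/109)·f/(1−f) ≈ 1.357 μg/mL.
Regimen B: f = (1/2)^(25/10) ≈ 0.1768; Cmin,ss = (1978/109)·f/(1−f) ≈ 3.897 μg/mL.
Difference ≈ 1.357 − 3.897 ≈ -2.540 μg/mL.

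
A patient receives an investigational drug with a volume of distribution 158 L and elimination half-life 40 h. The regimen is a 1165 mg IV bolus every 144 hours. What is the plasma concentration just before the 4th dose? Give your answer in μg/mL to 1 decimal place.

f = (1/2)^(τ/t½) = (1/2)^(144/40) ≈ 0.0825.
C₀ = D/Vd = 1165/158 ≈ 7.373 μg/mL.
Before the 4th dose, 3 doses have been given. Superposition: Cmin = C₀·(f + f² + … + f^3).
≈ 7.373 × (0.0825 + 0.0068 + 0.0006) ≈ 7.373 × 0.0899 ≈ 0.663 μg/mL.

0.7 μg/mL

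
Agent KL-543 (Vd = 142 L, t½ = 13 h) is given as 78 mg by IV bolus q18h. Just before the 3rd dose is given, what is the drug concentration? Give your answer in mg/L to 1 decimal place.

0.3 mg/L

f = (1/2)^(τ/t½) = (1/2)^(18/13) ≈ 0.3830.
C₀ = D/Vd = 78/142 ≈ 0.549 mg/L.
Before the 3rd dose, 2 doses have been given. Superposition: Cmin = C₀·(f + f²).
≈ 0.549 × (0.3830 + 0.1467) ≈ 0.549 × 0.5297 ≈ 0.291 mg/L.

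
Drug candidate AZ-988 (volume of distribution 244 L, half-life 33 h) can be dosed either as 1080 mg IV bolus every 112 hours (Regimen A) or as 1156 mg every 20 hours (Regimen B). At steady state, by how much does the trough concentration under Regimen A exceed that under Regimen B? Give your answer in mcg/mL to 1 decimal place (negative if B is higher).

Regimen A: f = (1/2)^(112/33) ≈ 0.0951; Cmin,ss = (1080/244)·f/(1−f) ≈ 0.465 mcg/mL.
Regimen B: f = (1/2)^(20/33) ≈ 0.6570; Cmin,ss = (1156/244)·f/(1−f) ≈ 9.075 mcg/mL.
Difference ≈ 0.465 − 9.075 ≈ -8.610 mcg/mL.

-8.6 mcg/mL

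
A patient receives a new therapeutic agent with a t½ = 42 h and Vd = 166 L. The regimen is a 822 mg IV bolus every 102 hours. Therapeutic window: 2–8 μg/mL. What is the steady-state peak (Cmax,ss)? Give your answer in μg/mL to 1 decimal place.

τ/t½ = 102/42 ≈ 2.4286, so fraction remaining f = (1/2)^(102/42) ≈ 0.1857.
Accumulation ratio R = 1/(1 − f) ≈ 1/0.8143 ≈ 1.2280.
Each bolus raises the concentration by D/Vd = 822/166 ≈ 4.952 μg/mL.
Steady-state peak Cmax,ss = C₀·R ≈ 4.952 × 1.2280 ≈ 6.081 μg/mL.
Peak 6.1 μg/mL vs MTC 8 μg/mL: below toxic threshold.

6.1 μg/mL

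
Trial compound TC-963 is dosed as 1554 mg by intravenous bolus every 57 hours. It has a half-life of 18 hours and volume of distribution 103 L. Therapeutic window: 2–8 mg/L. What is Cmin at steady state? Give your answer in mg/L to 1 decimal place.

1.9 mg/L

k = ln2/t½ = ln2/18 ≈ 0.038508 h⁻¹; fraction remaining f = e^(−kτ) = e^(−0.038508×57) ≈ 0.1114.
At steady state, accumulation factor R = 1/(1 − e^(−kτ)) ≈ 1.1254.
Each bolus raises the concentration by D/Vd = 1554/103 ≈ 15.087 mg/L.
Steady-state peak Cmax,ss = C₀·R ≈ 15.087 × 1.1254 ≈ 16.979 mg/L.
Steady-state trough Cmin,ss = Cmax,ss·f ≈ 16.979 × 0.1114 ≈ 1.891 mg/L.
Trough 1.9 mg/L vs MEC 2 mg/L: subtherapeutic.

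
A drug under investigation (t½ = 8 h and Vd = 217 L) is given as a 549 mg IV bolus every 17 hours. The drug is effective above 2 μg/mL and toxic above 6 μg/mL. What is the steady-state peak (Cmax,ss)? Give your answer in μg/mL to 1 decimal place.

3.3 μg/mL

k = ln2/t½ = ln2/8 ≈ 0.086643 h⁻¹; fraction remaining f = e^(−kτ) = e^(−0.086643×17) ≈ 0.2293.
Accumulation ratio R = 1/(1 − f) ≈ 1/0.7707 ≈ 1.2975.
Single-dose peak C₀ = D/Vd = 549/217 ≈ 2.530 μg/mL.
Cmax,ss = C₀/(1 − f) ≈ 2.530/0.7707 ≈ 3.283 μg/mL.
Peak 3.3 μg/mL vs MTC 6 μg/mL: below toxic threshold.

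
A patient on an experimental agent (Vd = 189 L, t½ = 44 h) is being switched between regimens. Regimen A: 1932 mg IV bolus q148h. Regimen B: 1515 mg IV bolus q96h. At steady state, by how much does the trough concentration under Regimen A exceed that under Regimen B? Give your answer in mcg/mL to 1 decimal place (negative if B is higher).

Regimen A: f = (1/2)^(148/44) ≈ 0.0972; Cmin,ss = (1932/189)·f/(1−f) ≈ 1.101 mcg/mL.
Regimen B: f = (1/2)^(96/44) ≈ 0.2204; Cmin,ss = (1515/189)·f/(1−f) ≈ 2.266 mcg/mL.
Difference ≈ 1.101 − 2.266 ≈ -1.165 mcg/mL.

-1.2 mcg/mL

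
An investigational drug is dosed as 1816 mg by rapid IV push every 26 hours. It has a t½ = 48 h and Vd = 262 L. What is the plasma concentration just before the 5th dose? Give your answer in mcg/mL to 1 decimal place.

11.8 mcg/mL

f = (1/2)^(τ/t½) = (1/2)^(26/48) ≈ 0.6870.
C₀ = D/Vd = 1816/262 ≈ 6.931 mcg/mL.
Before the 5th dose, 4 doses have been given. Superposition: Cmin = C₀·(f + f² + … + f^4).
≈ 6.931 × (0.6870 + 0.4720 + 0.3242 + 0.2228) ≈ 6.931 × 1.7060 ≈ 11.824 mcg/mL.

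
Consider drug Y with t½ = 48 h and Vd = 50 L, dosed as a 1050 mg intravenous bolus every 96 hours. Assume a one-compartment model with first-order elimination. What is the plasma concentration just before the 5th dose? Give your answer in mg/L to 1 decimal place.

f = (1/2)^(τ/t½) = (1/2)^(96/48) ≈ 0.2500.
C₀ = D/Vd = 1050/50 ≈ 21.000 mg/L.
Before the 5th dose, 4 doses have been given. Superposition: Cmin = C₀·(f + f² + … + f^4).
≈ 21.000 × (0.2500 + 0.0625 + 0.0156 + 0.0039) ≈ 21.000 × 0.3320 ≈ 6.972 mg/L.

7.0 mg/L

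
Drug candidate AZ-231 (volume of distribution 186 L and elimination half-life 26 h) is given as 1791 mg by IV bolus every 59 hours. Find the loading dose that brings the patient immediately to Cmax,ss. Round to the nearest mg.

f = (1/2)^(59/26) ≈ 0.207440; accumulation ratio R = 1/(1−f) ≈ 1.26173.
Loading dose to hit Cmax,ss on first dose: D_load = D_maint·R ≈ 1791 × 1.26173 ≈ 2259.76 mg.

2260 mg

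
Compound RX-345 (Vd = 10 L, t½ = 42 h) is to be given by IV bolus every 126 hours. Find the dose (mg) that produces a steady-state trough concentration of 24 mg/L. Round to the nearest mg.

1680 mg

τ/t½ = 126/42 ≈ 3, so f = (1/2)^(126/42) ≈ 0.125000.
Cmin,ss = (D/Vd)·f/(1−f), so D = Cmin,ss·Vd·(1−f)/f.
D = 24 × 10 × (1−f)/f ≈ 24 × 10 × 7.00000 ≈ 1680.00 mg.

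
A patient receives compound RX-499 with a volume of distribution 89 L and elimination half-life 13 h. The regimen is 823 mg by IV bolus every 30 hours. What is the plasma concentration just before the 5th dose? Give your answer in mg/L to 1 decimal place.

2.3 mg/L

f = (1/2)^(τ/t½) = (1/2)^(30/13) ≈ 0.2020.
C₀ = D/Vd = 823/89 ≈ 9.247 mg/L.
Before the 5th dose, 4 doses have been given. Superposition: Cmin = C₀·(f + f² + … + f^4).
≈ 9.247 × (0.2020 + 0.0408 + 0.0082 + 0.0017) ≈ 9.247 × 0.2527 ≈ 2.337 mg/L.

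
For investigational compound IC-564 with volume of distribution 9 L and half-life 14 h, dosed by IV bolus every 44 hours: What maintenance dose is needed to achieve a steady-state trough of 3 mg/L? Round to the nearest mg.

211 mg

τ/t½ = 44/14 ≈ 3.1429, so f = (1/2)^(44/14) ≈ 0.113215.
Cmin,ss = (D/Vd)·f/(1−f), so D = Cmin,ss·Vd·(1−f)/f.
D = 3 × 9 × (1−f)/f ≈ 3 × 9 × 7.83275 ≈ 211.48 mg.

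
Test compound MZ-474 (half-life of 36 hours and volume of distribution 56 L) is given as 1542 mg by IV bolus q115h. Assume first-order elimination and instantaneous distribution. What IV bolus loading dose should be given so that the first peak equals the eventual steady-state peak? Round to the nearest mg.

1731 mg

f = (1/2)^(115/36) ≈ 0.109239; accumulation ratio R = 1/(1−f) ≈ 1.12264.
Loading dose to hit Cmax,ss on first dose: D_load = D_maint·R ≈ 1542 × 1.12264 ≈ 1731.11 mg.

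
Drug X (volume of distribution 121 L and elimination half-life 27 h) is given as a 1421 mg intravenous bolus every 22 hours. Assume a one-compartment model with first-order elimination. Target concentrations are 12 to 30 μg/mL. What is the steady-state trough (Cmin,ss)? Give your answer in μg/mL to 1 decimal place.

τ/t½ = 22/27 ≈ 0.81481, so fraction remaining f = (1/2)^(22/27) ≈ 0.5685.
Accumulation ratio R = 1/(1 − f) ≈ 1/0.4315 ≈ 2.3175.
Each bolus raises the concentration by D/Vd = 1421/121 ≈ 11.744 μg/mL.
Steady-state peak Cmax,ss = C₀·R ≈ 11.744 × 2.3175 ≈ 27.217 μg/mL.
Steady-state trough Cmin,ss = Cmax,ss·f ≈ 27.217 × 0.5685 ≈ 15.473 μg/mL.
Trough 15.5 μg/mL vs MEC 12 μg/mL: adequate.

15.5 μg/mL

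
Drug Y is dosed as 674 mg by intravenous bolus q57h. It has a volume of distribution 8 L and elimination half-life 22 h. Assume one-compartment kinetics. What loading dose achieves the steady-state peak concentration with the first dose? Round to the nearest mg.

f = (1/2)^(57/22) ≈ 0.165981; accumulation ratio R = 1/(1−f) ≈ 1.19901.
Loading dose to hit Cmax,ss on first dose: D_load = D_maint·R ≈ 674 × 1.19901 ≈ 808.13 mg.

808 mg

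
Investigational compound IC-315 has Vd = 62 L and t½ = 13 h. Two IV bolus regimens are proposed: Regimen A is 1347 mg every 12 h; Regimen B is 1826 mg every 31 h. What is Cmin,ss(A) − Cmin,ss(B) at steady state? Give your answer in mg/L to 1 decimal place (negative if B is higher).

Regimen A: f = (1/2)^(12/13) ≈ 0.5274; Cmin,ss = (1347/62)·f/(1−f) ≈ 24.245 mg/L.
Regimen B: f = (1/2)^(31/13) ≈ 0.1915; Cmin,ss = (1826/62)·f/(1−f) ≈ 6.976 mg/L.
Difference ≈ 24.245 − 6.976 ≈ 17.269 mg/L.

17.3 mg/L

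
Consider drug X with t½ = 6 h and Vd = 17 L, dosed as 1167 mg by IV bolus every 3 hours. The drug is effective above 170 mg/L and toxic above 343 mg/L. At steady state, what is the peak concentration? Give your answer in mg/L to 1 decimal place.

234.4 mg/L

τ/t½ = 3/6 ≈ 0.5, so fraction remaining f = (1/2)^(3/6) ≈ 0.7071.
At steady state, accumulation factor R = 1/(1 − e^(−kτ)) ≈ 3.4141.
Each bolus raises the concentration by D/Vd = 1167/17 ≈ 68.647 mg/L.
Steady-state peak Cmax,ss = C₀·R ≈ 68.647 × 3.4141 ≈ 234.368 mg/L.
Peak 234.4 mg/L vs MTC 343 mg/L: below toxic threshold.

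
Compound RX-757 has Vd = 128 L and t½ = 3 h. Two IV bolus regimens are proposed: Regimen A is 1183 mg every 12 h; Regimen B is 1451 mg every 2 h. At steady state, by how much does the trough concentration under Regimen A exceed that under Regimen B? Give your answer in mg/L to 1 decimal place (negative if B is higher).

-18.7 mg/L

Regimen A: f = (1/2)^(12/3) ≈ 0.0625; Cmin,ss = (1183/128)·f/(1−f) ≈ 0.616 mg/L.
Regimen B: f = (1/2)^(2/3) ≈ 0.6300; Cmin,ss = (1451/128)·f/(1−f) ≈ 19.302 mg/L.
Difference ≈ 0.616 − 19.302 ≈ -18.686 mg/L.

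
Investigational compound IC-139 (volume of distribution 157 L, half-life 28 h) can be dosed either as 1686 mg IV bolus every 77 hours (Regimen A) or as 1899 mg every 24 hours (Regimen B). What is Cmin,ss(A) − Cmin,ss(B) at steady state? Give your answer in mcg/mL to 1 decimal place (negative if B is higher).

Regimen A: f = (1/2)^(77/28) ≈ 0.1487; Cmin,ss = (1686/157)·f/(1−f) ≈ 1.876 mcg/mL.
Regimen B: f = (1/2)^(24/28) ≈ 0.5520; Cmin,ss = (1899/157)·f/(1−f) ≈ 14.903 mcg/mL.
Difference ≈ 1.876 − 14.903 ≈ -13.027 mcg/mL.

-13.0 mcg/mL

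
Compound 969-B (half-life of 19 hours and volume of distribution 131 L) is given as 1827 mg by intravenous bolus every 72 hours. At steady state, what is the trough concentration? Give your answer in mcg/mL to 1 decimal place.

1.1 mcg/mL

τ/t½ = 72/19 ≈ 3.7895, so fraction remaining f = (1/2)^(72/19) ≈ 0.0723.
Each bolus raises the concentration by D/Vd = 1827/131 ≈ 13.947 mcg/mL.
Steady-state trough Cmin,ss = C₀·f/(1−f) ≈ 13.947 × 0.0723/0.9277 ≈ 1.087 mcg/mL.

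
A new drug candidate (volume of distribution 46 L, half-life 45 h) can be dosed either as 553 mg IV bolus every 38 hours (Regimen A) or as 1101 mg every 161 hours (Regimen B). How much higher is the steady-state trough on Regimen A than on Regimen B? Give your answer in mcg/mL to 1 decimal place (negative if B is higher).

Regimen A: f = (1/2)^(38/45) ≈ 0.5569; Cmin,ss = (553/46)·f/(1−f) ≈ 15.109 mcg/mL.
Regimen B: f = (1/2)^(161/45) ≈ 0.0837; Cmin,ss = (1101/46)·f/(1−f) ≈ 2.186 mcg/mL.
Difference ≈ 15.109 − 2.186 ≈ 12.923 mcg/mL.

12.9 mcg/mL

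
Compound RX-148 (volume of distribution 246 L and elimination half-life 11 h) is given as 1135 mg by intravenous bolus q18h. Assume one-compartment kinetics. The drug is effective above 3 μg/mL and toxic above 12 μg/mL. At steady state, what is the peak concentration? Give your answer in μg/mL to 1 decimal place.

τ/t½ = 18/11 ≈ 1.6364, so fraction remaining f = (1/2)^(18/11) ≈ 0.3217.
At steady state, accumulation factor R = 1/(1 − e^(−kτ)) ≈ 1.4743.
Single-dose peak C₀ = D/Vd = 1135/246 ≈ 4.614 μg/mL.
Cmax,ss = C₀/(1 − f) ≈ 4.614/0.6783 ≈ 6.802 μg/mL.
Peak 6.8 μg/mL vs MTC 12 μg/mL: below toxic threshold.

6.8 μg/mL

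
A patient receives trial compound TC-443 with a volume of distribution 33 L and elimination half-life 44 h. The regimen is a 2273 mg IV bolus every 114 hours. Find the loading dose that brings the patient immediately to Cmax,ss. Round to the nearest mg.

f = (1/2)^(114/44) ≈ 0.165981; accumulation ratio R = 1/(1−f) ≈ 1.19901.
Loading dose to hit Cmax,ss on first dose: D_load = D_maint·R ≈ 2273 × 1.19901 ≈ 2725.35 mg.

2725 mg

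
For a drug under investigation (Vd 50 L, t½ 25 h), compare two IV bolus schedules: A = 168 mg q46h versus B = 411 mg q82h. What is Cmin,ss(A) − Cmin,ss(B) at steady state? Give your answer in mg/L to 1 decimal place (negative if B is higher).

Regimen A: f = (1/2)^(46/25) ≈ 0.2793; Cmin,ss = (168/50)·f/(1−f) ≈ 1.302 mg/L.
Regimen B: f = (1/2)^(82/25) ≈ 0.1029; Cmin,ss = (411/50)·f/(1−f) ≈ 0.943 mg/L.
Difference ≈ 1.302 − 0.943 ≈ 0.359 mg/L.

0.4 mg/L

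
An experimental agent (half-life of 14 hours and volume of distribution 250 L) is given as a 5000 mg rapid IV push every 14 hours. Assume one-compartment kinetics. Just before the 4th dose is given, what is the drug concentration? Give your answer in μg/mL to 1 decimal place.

f = (1/2)^(τ/t½) = (1/2)^(14/14) ≈ 0.5000.
C₀ = D/Vd = 5000/250 ≈ 20.000 μg/mL.
Before the 4th dose, 3 doses have been given. Superposition: Cmin = C₀·(f + f² + … + f^3).
≈ 20.000 × (0.5000 + 0.2500 + 0.1250) ≈ 20.000 × 0.8750 ≈ 17.500 μg/mL.

17.5 μg/mL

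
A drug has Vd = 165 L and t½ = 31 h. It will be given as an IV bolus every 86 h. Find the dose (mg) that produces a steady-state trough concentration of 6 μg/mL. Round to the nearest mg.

5783 mg

τ/t½ = 86/31 ≈ 2.7742, so f = (1/2)^(86/31) ≈ 0.146179.
Cmin,ss = (D/Vd)·f/(1−f), so D = Cmin,ss·Vd·(1−f)/f.
D = 6 × 165 × (1−f)/f ≈ 6 × 165 × 5.84093 ≈ 5782.52 mg.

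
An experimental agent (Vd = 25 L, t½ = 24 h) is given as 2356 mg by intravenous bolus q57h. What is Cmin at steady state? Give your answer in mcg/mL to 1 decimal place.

Over one 57-h interval, 57/24 ≈ 2.375 half-lives elapse, leaving f ≈ 0.1928 of each dose.
At steady state, accumulation factor R = 1/(1 − e^(−kτ)) ≈ 1.2389.
Each bolus raises the concentration by D/Vd = 2356/25 ≈ 94.240 mcg/mL.
Steady-state peak Cmax,ss = C₀·R ≈ 94.240 × 1.2389 ≈ 116.754 mcg/mL.
Steady-state trough Cmin,ss = Cmax,ss·f ≈ 116.754 × 0.1928 ≈ 22.510 mcg/mL.

22.5 mcg/mL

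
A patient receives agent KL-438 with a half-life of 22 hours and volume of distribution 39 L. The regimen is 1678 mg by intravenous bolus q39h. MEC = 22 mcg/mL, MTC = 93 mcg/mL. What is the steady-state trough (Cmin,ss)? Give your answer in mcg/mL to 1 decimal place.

k = ln2/t½ = ln2/22 ≈ 0.031507 h⁻¹; fraction remaining f = e^(−kτ) = e^(−0.031507×39) ≈ 0.2927.
At steady state, accumulation factor R = 1/(1 − e^(−kτ)) ≈ 1.4138.
Each bolus raises the concentration by D/Vd = 1678/39 ≈ 43.026 mcg/mL.
Cmax,ss = C₀/(1 − f) ≈ 43.026/0.7073 ≈ 60.831 mcg/mL.
Steady-state trough Cmin,ss = Cmax,ss·f ≈ 60.831 × 0.2927 ≈ 17.805 mcg/mL.
Trough 17.8 mcg/mL vs MEC 22 mcg/mL: subtherapeutic.

17.8 mcg/mL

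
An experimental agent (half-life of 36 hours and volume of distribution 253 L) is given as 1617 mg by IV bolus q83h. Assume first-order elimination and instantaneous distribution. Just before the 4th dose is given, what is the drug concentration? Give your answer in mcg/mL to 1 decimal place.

f = (1/2)^(τ/t½) = (1/2)^(83/36) ≈ 0.2023.
C₀ = D/Vd = 1617/253 ≈ 6.391 mcg/mL.
Before the 4th dose, 3 doses have been given. Superposition: Cmin = C₀·(f + f² + … + f^3).
≈ 6.391 × (0.2023 + 0.0409 + 0.0083) ≈ 6.391 × 0.2515 ≈ 1.607 mcg/mL.

1.6 mcg/mL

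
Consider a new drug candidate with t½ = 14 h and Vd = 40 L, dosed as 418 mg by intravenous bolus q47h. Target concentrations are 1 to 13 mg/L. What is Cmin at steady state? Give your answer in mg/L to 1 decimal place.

τ/t½ = 47/14 ≈ 3.3571, so fraction remaining f = (1/2)^(47/14) ≈ 0.0976.
At steady state, accumulation factor R = 1/(1 − e^(−kτ)) ≈ 1.1082.
Single-dose peak C₀ = D/Vd = 418/40 ≈ 10.450 mg/L.
Cmax,ss = C₀/(1 − f) ≈ 10.450/0.9024 ≈ 11.580 mg/L.
One interval later, Cmin,ss = Cmax,ss·e^(−kτ) ≈ 11.580 × 0.0976 ≈ 1.130 mg/L.
Trough 1.1 mg/L vs MEC 1 mg/L: adequate.

1.1 mg/L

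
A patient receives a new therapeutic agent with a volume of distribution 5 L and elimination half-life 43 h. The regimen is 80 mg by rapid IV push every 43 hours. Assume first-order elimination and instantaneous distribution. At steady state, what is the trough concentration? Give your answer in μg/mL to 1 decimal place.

The dosing interval is 1 half-life, so f = 2^(−1) = 0.5.
Accumulation ratio R = 1/(1 − f) = 1/0.5 = 2/1.
Single-dose peak C₀ = D/Vd = 80/5 = 16 μg/mL.
Steady-state peak Cmax,ss = C₀·R = 16 × 2/1 ≈ 32.000 μg/mL.
Steady-state trough Cmin,ss = Cmax,ss·f ≈ 32.000 × 0.5 ≈ 16.000 μg/mL.

16.0 μg/mL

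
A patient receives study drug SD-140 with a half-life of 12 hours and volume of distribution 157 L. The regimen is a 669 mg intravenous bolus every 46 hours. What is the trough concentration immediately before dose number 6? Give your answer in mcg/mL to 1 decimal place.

0.3 mcg/mL

f = (1/2)^(τ/t½) = (1/2)^(46/12) ≈ 0.0702.
C₀ = D/Vd = 669/157 ≈ 4.261 mcg/mL.
Before the 6th dose, 5 doses have been given. Superposition: Cmin = C₀·(f + f² + … + f^5).
≈ 4.261 × (0.0702 + 0.0049 + 0.0003 + 0.0000 + 0.0000) ≈ 4.261 × 0.0754 ≈ 0.321 mcg/mL.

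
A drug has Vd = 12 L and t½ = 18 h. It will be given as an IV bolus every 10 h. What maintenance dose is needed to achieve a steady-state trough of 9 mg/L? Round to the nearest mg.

51 mg

τ/t½ = 10/18 ≈ 0.55556, so f = (1/2)^(10/18) ≈ 0.680395.
Cmin,ss = (D/Vd)·f/(1−f), so D = Cmin,ss·Vd·(1−f)/f.
D = 9 × 12 × (1−f)/f ≈ 9 × 12 × 0.46973 ≈ 50.73 mg.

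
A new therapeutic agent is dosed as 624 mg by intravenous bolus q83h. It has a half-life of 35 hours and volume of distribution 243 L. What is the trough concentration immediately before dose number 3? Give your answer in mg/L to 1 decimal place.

0.6 mg/L

f = (1/2)^(τ/t½) = (1/2)^(83/35) ≈ 0.1933.
C₀ = D/Vd = 624/243 ≈ 2.568 mg/L.
Before the 3rd dose, 2 doses have been given. Superposition: Cmin = C₀·(f + f²).
≈ 2.568 × (0.1933 + 0.0374) ≈ 2.568 × 0.2307 ≈ 0.592 mg/L.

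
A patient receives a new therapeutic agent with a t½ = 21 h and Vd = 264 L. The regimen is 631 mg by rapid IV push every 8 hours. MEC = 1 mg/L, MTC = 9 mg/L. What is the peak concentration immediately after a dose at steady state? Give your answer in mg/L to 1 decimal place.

τ/t½ = 8/21 ≈ 0.38095, so fraction remaining f = (1/2)^(8/21) ≈ 0.7679.
Accumulation ratio R = 1/(1 − f) ≈ 1/0.2321 ≈ 4.3085.
Single-dose peak C₀ = D/Vd = 631/264 ≈ 2.390 mg/L.
Steady-state peak Cmax,ss = C₀·R ≈ 2.390 × 4.3085 ≈ 10.297 mg/L.
Peak 10.3 mg/L vs MTC 9 mg/L: exceeds toxic threshold.

10.3 mg/L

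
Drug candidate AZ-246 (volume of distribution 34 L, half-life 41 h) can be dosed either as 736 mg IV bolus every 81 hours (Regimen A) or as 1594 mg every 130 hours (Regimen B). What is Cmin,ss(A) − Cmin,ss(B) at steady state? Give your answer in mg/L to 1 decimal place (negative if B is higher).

1.5 mg/L

Regimen A: f = (1/2)^(81/41) ≈ 0.2543; Cmin,ss = (736/34)·f/(1−f) ≈ 7.382 mg/L.
Regimen B: f = (1/2)^(130/41) ≈ 0.1110; Cmin,ss = (1594/34)·f/(1−f) ≈ 5.854 mg/L.
Difference ≈ 7.382 − 5.854 ≈ 1.528 mg/L.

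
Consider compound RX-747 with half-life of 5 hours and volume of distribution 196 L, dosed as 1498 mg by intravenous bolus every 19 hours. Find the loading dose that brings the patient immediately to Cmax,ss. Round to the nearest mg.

f = (1/2)^(19/5) ≈ 0.071794; accumulation ratio R = 1/(1−f) ≈ 1.07735.
Loading dose to hit Cmax,ss on first dose: D_load = D_maint·R ≈ 1498 × 1.07735 ≈ 1613.87 mg.

1614 mg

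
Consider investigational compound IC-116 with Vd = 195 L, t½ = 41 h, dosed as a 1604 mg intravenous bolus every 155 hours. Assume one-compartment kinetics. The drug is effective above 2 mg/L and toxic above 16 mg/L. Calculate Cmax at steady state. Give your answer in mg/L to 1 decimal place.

8.9 mg/L

k = ln2/t½ = ln2/41 ≈ 0.016906 h⁻¹; fraction remaining f = e^(−kτ) = e^(−0.016906×155) ≈ 0.0728.
At steady state, accumulation factor R = 1/(1 − e^(−kτ)) ≈ 1.0785.
Each bolus raises the concentration by D/Vd = 1604/195 ≈ 8.226 mg/L.
Cmax,ss = C₀/(1 − f) ≈ 8.226/0.9272 ≈ 8.872 mg/L.
Peak 8.9 mg/L vs MTC 16 mg/L: below toxic threshold.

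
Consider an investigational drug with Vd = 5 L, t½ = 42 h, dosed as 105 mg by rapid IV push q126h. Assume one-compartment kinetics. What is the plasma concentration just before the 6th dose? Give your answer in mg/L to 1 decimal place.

f = (1/2)^(τ/t½) = (1/2)^(126/42) ≈ 0.1250.
C₀ = D/Vd = 105/5 ≈ 21.000 mg/L.
Before the 6th dose, 5 doses have been given. Superposition: Cmin = C₀·(f + f² + … + f^5).
≈ 21.000 × (0.1250 + 0.0156 + 0.0020 + 0.0002 + 0.0000) ≈ 21.000 × 0.1428 ≈ 2.999 mg/L.

3.0 mg/L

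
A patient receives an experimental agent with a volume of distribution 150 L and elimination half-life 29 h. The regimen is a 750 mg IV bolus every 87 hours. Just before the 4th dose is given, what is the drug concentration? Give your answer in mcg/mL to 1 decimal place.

f = (1/2)^(τ/t½) = (1/2)^(87/29) ≈ 0.1250.
C₀ = D/Vd = 750/150 ≈ 5.000 mcg/mL.
Before the 4th dose, 3 doses have been given. Superposition: Cmin = C₀·(f + f² + … + f^3).
≈ 5.000 × (0.1250 + 0.0156 + 0.0020) ≈ 5.000 × 0.1426 ≈ 0.713 mcg/mL.

0.7 mcg/mL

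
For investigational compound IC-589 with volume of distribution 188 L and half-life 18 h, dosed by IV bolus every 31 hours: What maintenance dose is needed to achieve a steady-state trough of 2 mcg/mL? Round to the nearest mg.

865 mg

τ/t½ = 31/18 ≈ 1.7222, so f = (1/2)^(31/18) ≈ 0.303082.
Cmin,ss = (D/Vd)·f/(1−f), so D = Cmin,ss·Vd·(1−f)/f.
D = 2 × 188 × (1−f)/f ≈ 2 × 188 × 2.29944 ≈ 864.59 mg.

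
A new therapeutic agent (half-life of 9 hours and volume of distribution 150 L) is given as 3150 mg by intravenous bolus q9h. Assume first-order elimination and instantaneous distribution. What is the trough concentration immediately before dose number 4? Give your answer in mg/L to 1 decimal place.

f = (1/2)^(τ/t½) = (1/2)^(9/9) ≈ 0.5000.
C₀ = D/Vd = 3150/150 ≈ 21.000 mg/L.
Before the 4th dose, 3 doses have been given. Superposition: Cmin = C₀·(f + f² + … + f^3).
≈ 21.000 × (0.5000 + 0.2500 + 0.1250) ≈ 21.000 × 0.8750 ≈ 18.375 mg/L.

18.4 mg/L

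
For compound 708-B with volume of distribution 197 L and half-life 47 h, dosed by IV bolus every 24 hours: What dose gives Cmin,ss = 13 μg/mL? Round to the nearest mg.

τ/t½ = 24/47 ≈ 0.51064, so f = (1/2)^(24/47) ≈ 0.701912.
Cmin,ss = (D/Vd)·f/(1−f), so D = Cmin,ss·Vd·(1−f)/f.
D = 13 × 197 × (1−f)/f ≈ 13 × 197 × 0.42468 ≈ 1087.61 mg.

1088 mg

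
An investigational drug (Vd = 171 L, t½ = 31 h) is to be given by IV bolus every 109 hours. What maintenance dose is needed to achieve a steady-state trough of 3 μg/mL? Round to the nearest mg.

τ/t½ = 109/31 ≈ 3.5161, so f = (1/2)^(109/31) ≈ 0.087406.
Cmin,ss = (D/Vd)·f/(1−f), so D = Cmin,ss·Vd·(1−f)/f.
D = 3 × 171 × (1−f)/f ≈ 3 × 171 × 10.44086 ≈ 5356.16 mg.

5356 mg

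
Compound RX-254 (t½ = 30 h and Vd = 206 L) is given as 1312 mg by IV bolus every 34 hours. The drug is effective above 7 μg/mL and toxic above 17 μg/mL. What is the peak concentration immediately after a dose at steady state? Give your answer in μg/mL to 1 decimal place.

k = ln2/t½ = ln2/30 ≈ 0.023105 h⁻¹; fraction remaining f = e^(−kτ) = e^(−0.023105×34) ≈ 0.4559.
At steady state, accumulation factor R = 1/(1 − e^(−kτ)) ≈ 1.8379.
Each bolus raises the concentration by D/Vd = 1312/206 ≈ 6.369 μg/mL.
Cmax,ss = C₀/(1 − f) ≈ 6.369/0.5441 ≈ 11.706 μg/mL.
Peak 11.7 μg/mL vs MTC 17 μg/mL: below toxic threshold.

11.7 μg/mL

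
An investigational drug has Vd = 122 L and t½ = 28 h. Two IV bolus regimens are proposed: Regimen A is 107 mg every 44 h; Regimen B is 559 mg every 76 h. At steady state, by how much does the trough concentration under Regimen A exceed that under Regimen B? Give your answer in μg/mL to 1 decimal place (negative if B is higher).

-0.4 μg/mL

Regimen A: f = (1/2)^(44/28) ≈ 0.3365; Cmin,ss = (107/122)·f/(1−f) ≈ 0.445 μg/mL.
Regimen B: f = (1/2)^(76/28) ≈ 0.1524; Cmin,ss = (559/122)·f/(1−f) ≈ 0.824 μg/mL.
Difference ≈ 0.445 − 0.824 ≈ -0.379 μg/mL.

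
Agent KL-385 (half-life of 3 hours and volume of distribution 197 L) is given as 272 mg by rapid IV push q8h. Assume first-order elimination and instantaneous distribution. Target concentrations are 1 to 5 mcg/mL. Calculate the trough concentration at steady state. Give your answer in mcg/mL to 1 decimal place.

0.3 mcg/mL

k = ln2/t½ = ln2/3 ≈ 0.231049 h⁻¹; fraction remaining f = e^(−kτ) = e^(−0.231049×8) ≈ 0.1575.
Accumulation ratio R = 1/(1 − f) ≈ 1/0.8425 ≈ 1.1869.
Each bolus raises the concentration by D/Vd = 272/197 ≈ 1.381 mcg/mL.
Cmax,ss = C₀/(1 − f) ≈ 1.381/0.8425 ≈ 1.639 mcg/mL.
One interval later, Cmin,ss = Cmax,ss·e^(−kτ) ≈ 1.639 × 0.1575 ≈ 0.258 mcg/mL.
Trough 0.3 mcg/mL vs MEC 1 mcg/mL: subtherapeutic.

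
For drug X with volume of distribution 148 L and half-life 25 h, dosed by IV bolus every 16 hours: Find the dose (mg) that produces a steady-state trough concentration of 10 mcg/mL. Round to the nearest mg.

τ/t½ = 16/25 ≈ 0.64, so f = (1/2)^(16/25) ≈ 0.641713.
Cmin,ss = (D/Vd)·f/(1−f), so D = Cmin,ss·Vd·(1−f)/f.
D = 10 × 148 × (1−f)/f ≈ 10 × 148 × 0.55833 ≈ 826.33 mg.

826 mg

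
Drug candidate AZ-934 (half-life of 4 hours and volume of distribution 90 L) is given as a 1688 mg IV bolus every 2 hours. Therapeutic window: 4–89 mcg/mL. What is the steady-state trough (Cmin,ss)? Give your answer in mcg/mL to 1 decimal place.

k = ln2/t½ = ln2/4 ≈ 0.173287 h⁻¹; fraction remaining f = e^(−kτ) = e^(−0.173287×2) ≈ 0.7071.
Single-dose peak C₀ = D/Vd = 1688/90 ≈ 18.756 mcg/mL.
Steady-state trough Cmin,ss = C₀·f/(1−f) ≈ 18.756 × 0.7071/0.2929 ≈ 45.280 mcg/mL.
Trough 45.3 mcg/mL vs MEC 4 mcg/mL: adequate.

45.3 mcg/mL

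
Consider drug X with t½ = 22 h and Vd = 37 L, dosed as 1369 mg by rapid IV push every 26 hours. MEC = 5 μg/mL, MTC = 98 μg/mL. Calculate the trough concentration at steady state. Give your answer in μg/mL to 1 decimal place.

29.2 μg/mL

τ/t½ = 26/22 ≈ 1.1818, so fraction remaining f = (1/2)^(26/22) ≈ 0.4408.
Accumulation ratio R = 1/(1 − f) ≈ 1/0.5592 ≈ 1.7883.
Single-dose peak C₀ = D/Vd = 1369/37 ≈ 37.000 μg/mL.
Cmax,ss = C₀/(1 − f) ≈ 37.000/0.5592 ≈ 66.166 μg/mL.
Steady-state trough Cmin,ss = Cmax,ss·f ≈ 66.166 × 0.4408 ≈ 29.166 μg/mL.
Trough 29.2 μg/mL vs MEC 5 μg/mL: adequate.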